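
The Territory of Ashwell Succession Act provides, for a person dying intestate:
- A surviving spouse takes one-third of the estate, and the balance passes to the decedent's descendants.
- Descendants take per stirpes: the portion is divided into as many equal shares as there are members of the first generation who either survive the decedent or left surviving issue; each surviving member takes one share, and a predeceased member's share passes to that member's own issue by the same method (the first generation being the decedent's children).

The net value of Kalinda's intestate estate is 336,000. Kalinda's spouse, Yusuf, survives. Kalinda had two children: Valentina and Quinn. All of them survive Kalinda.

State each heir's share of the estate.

Yusuf takes one-third of 336,000 = 112,000. The remaining 224,000 passes to the descendants.
The descendants' portion (224,000) is divided into 2 shares of 112,000: Valentina and Quinn each take 112,000.

Yusuf: 112,000; Valentina: 112,000; Quinn: 112,000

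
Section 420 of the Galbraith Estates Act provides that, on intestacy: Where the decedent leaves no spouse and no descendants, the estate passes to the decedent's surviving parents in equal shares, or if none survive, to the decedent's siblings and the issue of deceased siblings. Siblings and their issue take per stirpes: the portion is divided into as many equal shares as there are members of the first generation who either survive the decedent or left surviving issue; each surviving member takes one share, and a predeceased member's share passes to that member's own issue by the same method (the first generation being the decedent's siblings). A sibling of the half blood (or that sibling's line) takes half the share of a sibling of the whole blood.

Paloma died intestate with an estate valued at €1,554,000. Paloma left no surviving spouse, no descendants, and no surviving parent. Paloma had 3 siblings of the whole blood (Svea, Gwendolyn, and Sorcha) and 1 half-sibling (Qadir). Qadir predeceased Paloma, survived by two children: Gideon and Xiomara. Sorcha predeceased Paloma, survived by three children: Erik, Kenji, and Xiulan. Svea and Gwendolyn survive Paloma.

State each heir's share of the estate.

Svea: €444,000; Gideon: €111,000; Xiomara: €111,000; Gwendolyn: €444,000; Erik: €148,000; Kenji: €148,000; Xiulan: €148,000

The entire €1,554,000 passes to the siblings and their issue.
Counting each half-blood sibling's line as half a unit, there are 7/2 units in €1,554,000, so one unit is €444,000. Whole-blood lines (Svea, Gwendolyn, and Sorcha) take €444,000 each; half-blood lines (Qadir) take €222,000 each.
Qadir's share (€222,000) is divided into 2 shares of €111,000: Gideon and Xiomara each take €111,000.
Sorcha's share (€444,000) is divided into 3 shares of €148,000: Erik, Kenji, and Xiulan each take €148,000.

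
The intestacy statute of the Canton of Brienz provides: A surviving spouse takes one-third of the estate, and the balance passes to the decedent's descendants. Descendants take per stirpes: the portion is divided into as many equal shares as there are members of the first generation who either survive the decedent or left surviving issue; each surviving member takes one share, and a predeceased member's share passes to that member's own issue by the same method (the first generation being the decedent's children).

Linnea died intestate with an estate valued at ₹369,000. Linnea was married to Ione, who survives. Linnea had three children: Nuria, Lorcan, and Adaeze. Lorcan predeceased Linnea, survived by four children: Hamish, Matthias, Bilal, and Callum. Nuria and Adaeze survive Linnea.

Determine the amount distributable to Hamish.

Ione takes one-third of ₹369,000 = ₹123,000. The remaining ₹246,000 passes to the descendants.
The descendants' portion (₹246,000) is divided into 3 shares of ₹82,000: Nuria and Adaeze each take ₹82,000; Lorcan's ₹82,000 share passes to Lorcan's issue.
Lorcan's share (₹82,000) is divided into 4 shares of ₹20,500: Hamish, Matthias, Bilal, and Callum each take ₹20,500.

Hamish receives ₹20,500.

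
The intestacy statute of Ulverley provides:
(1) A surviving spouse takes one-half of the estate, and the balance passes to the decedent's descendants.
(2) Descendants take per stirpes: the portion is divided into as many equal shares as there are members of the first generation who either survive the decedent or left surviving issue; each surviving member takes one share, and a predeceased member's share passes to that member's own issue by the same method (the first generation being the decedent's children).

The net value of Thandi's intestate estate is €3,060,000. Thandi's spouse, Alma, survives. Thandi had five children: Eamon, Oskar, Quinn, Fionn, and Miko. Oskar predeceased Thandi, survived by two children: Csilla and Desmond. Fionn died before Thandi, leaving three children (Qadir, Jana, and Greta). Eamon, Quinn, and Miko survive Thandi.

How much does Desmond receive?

Desmond receives €153,000.

Alma takes one-half of €3,060,000 = €1,530,000. The remaining €1,530,000 passes to the descendants.
The descendants' portion (€1,530,000) is divided into 5 shares of €306,000: Eamon, Quinn, and Miko each take €306,000; Oskar's €306,000 share passes to Oskar's issue; Fionn's €306,000 share passes to Fionn's issue.
Oskar's share (€306,000) is divided into 2 shares of €153,000: Csilla and Desmond each take €153,000.
Fionn's share (€306,000) is divided into 3 shares of €102,000: Qadir, Jana, and Greta each take €102,000.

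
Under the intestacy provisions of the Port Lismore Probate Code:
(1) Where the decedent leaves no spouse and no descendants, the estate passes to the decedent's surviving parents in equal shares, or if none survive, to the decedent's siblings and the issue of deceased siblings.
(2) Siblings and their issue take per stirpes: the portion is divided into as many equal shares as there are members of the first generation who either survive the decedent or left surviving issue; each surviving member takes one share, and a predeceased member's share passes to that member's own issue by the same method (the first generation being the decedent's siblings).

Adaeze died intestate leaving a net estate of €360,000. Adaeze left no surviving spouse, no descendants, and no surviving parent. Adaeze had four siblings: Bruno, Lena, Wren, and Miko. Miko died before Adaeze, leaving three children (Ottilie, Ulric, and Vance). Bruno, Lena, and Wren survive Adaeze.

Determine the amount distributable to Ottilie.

Ottilie receives €30,000.

The entire €360,000 passes to the siblings and their issue.
That amount (€360,000) is divided into 4 shares of €90,000: Bruno, Lena, and Wren each take €90,000; Miko's €90,000 share passes to Miko's issue.
Miko's share (€90,000) is divided into 3 shares of €30,000: Ottilie, Ulric, and Vance each take €30,000.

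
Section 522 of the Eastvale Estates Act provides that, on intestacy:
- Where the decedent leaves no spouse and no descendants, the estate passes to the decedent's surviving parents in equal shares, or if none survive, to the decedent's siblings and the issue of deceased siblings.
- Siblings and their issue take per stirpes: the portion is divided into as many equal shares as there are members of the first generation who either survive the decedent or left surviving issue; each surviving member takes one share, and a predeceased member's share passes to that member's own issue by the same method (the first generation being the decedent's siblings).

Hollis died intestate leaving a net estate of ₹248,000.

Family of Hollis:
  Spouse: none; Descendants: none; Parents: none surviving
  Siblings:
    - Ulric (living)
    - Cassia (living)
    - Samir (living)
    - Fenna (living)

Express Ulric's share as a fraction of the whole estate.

The entire ₹248,000 passes to the siblings and their issue.
That amount (₹248,000) is divided into 4 shares of ₹62,000: Ulric, Cassia, Samir, and Fenna each take ₹62,000.

Ulric receives 1/4 of the estate.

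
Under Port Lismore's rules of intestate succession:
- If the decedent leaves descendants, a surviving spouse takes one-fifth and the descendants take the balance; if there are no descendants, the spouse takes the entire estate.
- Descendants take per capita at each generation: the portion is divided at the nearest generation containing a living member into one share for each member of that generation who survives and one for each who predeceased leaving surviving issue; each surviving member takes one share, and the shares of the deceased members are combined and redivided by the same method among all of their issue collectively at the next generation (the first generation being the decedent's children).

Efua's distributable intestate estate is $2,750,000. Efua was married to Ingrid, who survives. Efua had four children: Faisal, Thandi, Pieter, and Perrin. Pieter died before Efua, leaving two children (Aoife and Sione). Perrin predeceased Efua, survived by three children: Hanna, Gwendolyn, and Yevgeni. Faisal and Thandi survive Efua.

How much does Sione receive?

Ingrid takes one-fifth of $2,750,000 = $550,000. The remaining $2,200,000 passes to the descendants.
The descendants' portion ($2,200,000) is divided at the children's generation into 4 shares of $550,000. Faisal and Thandi each take $550,000. The 2 shares of the deceased (Pieter and Perrin) are combined into a pool of $1,100,000.
That pool ($1,100,000) is divided at the grandchildren's generation equally among Aoife, Sione, Hanna, Gwendolyn, and Yevgeni: $220,000 each.

Sione receives $220,000.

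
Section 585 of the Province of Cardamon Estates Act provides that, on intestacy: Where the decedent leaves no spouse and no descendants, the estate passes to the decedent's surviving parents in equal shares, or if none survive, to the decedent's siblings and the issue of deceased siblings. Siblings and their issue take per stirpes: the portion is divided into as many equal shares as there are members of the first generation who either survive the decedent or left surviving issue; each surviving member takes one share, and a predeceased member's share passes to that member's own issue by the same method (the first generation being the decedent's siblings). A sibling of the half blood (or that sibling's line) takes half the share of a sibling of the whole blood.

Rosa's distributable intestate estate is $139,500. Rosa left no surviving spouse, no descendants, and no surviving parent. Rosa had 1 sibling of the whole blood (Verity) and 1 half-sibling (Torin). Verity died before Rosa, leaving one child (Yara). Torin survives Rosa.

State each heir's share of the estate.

The entire $139,500 passes to the siblings and their issue.
Counting each half-blood sibling's line as half a unit, there are 3/2 units in $139,500, so one unit is $93,000. Whole-blood lines (Verity) take $93,000 each; half-blood lines (Torin) take $46,500 each.
Verity's share ($93,000) passes entirely to Yara.

Yara: $93,000; Torin: $46,500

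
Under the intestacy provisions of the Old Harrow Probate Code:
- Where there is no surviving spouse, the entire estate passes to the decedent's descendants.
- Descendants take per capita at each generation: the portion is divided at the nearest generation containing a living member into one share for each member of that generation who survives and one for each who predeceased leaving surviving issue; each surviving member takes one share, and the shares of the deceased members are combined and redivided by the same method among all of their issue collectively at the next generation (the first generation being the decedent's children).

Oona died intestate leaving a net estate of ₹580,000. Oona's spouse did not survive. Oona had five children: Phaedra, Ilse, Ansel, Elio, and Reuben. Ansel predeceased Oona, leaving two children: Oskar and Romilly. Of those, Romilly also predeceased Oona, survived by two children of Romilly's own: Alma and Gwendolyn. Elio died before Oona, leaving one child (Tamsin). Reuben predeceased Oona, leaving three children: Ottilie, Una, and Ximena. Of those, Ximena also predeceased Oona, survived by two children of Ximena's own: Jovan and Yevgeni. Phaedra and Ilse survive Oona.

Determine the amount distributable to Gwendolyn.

The entire ₹580,000 passes to the descendants.
That amount (₹580,000) is divided at the children's generation into 5 shares of ₹116,000. Phaedra and Ilse each take ₹116,000. The 3 shares of the deceased (Ansel, Elio, and Reuben) are combined into a pool of ₹348,000.
That pool (₹348,000) is divided at the grandchildren's generation into 6 shares of ₹58,000. Oskar, Tamsin, Ottilie, and Una each take ₹58,000. The 2 shares of the deceased (Romilly and Ximena) are combined into a pool of ₹116,000.
That pool (₹116,000) is divided at the great-grandchildren's generation equally among Alma, Gwendolyn, Jovan, and Yevgeni: ₹29,000 each.

Gwendolyn receives ₹29,000.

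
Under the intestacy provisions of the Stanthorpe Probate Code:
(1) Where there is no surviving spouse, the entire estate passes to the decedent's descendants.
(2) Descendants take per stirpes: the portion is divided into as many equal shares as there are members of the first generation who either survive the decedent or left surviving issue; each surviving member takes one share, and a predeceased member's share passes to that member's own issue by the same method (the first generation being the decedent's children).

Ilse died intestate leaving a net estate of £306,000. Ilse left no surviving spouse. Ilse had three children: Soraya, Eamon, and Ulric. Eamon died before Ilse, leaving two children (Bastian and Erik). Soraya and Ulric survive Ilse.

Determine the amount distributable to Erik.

The entire £306,000 passes to the descendants.
That amount (£306,000) is divided into 3 shares of £102,000: Soraya and Ulric each take £102,000; Eamon's £102,000 share passes to Eamon's issue.
Eamon's share (£102,000) is divided into 2 shares of £51,000: Bastian and Erik each take £51,000.

Erik receives £51,000.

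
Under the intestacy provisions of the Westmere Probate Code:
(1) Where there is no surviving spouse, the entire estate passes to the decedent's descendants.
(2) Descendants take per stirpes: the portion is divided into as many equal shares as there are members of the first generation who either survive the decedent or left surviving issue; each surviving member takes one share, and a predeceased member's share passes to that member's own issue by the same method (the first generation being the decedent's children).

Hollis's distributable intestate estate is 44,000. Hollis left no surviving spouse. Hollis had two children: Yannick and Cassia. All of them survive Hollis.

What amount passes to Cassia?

The entire 44,000 passes to the descendants.
That amount (44,000) is divided into 2 shares of 22,000: Yannick and Cassia each take 22,000.

Cassia receives 22,000.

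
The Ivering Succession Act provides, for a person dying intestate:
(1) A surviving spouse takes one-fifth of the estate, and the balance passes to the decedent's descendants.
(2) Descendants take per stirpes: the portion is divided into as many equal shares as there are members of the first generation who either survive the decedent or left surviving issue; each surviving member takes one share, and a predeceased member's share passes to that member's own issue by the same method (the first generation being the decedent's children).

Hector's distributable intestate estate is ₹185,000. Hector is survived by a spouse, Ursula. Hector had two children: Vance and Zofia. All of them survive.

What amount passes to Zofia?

Ursula takes one-fifth of ₹185,000 = ₹37,000. The remaining ₹148,000 passes to the descendants.
The descendants' portion (₹148,000) is divided into 2 shares of ₹74,000: Vance and Zofia each take ₹74,000.

Zofia receives ₹74,000.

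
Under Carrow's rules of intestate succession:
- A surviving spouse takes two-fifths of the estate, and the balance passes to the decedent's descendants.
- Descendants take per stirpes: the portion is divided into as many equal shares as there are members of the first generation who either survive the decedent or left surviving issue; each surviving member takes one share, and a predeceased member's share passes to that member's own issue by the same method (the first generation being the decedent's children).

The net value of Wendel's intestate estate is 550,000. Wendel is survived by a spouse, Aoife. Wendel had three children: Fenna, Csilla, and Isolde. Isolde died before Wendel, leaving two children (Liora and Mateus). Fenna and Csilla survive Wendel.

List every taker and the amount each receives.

Aoife takes two-fifths of 550,000 = 220,000. The remaining 330,000 passes to the descendants.
The descendants' portion (330,000) is divided into 3 shares of 110,000: Fenna and Csilla each take 110,000; Isolde's 110,000 share passes to Isolde's issue.
Isolde's share (110,000) is divided into 2 shares of 55,000: Liora and Mateus each take 55,000.

Aoife: 220,000; Fenna: 110,000; Csilla: 110,000; Liora: 55,000; Mateus: 55,000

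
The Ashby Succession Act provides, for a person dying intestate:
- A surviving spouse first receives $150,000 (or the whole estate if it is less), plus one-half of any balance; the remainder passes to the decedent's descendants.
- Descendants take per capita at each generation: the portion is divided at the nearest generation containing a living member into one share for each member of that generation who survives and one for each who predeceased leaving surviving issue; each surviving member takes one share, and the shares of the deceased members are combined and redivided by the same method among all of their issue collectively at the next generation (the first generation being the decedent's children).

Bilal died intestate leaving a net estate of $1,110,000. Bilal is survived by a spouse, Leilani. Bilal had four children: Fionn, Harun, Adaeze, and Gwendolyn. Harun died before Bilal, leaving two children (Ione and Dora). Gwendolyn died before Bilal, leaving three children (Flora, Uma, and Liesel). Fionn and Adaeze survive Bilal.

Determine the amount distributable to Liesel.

Liesel receives $48,000.

Leilani first takes $150,000, leaving a balance of $960,000. Leilani then takes one-half of the balance ($480,000), for a total of $630,000. The remaining $480,000 passes to the descendants.
The descendants' portion ($480,000) is divided at the children's generation into 4 shares of $120,000. Fionn and Adaeze each take $120,000. The 2 shares of the deceased (Harun and Gwendolyn) are combined into a pool of $240,000.
That pool ($240,000) is divided at the grandchildren's generation equally among Ione, Dora, Flora, Uma, and Liesel: $48,000 each.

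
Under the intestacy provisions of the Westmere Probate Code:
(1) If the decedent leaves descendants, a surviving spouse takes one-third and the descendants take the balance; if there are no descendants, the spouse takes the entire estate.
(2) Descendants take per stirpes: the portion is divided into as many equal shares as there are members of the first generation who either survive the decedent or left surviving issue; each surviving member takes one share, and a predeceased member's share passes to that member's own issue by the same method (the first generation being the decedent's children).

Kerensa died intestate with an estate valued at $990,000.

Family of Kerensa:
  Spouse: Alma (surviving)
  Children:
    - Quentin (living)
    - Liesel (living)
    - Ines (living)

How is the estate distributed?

Alma: $330,000; Quentin: $220,000; Liesel: $220,000; Ines: $220,000

Alma takes one-third of $990,000 = $330,000. The remaining $660,000 passes to the descendants.
The descendants' portion ($660,000) is divided into 3 shares of $220,000: Quentin, Liesel, and Ines each take $220,000.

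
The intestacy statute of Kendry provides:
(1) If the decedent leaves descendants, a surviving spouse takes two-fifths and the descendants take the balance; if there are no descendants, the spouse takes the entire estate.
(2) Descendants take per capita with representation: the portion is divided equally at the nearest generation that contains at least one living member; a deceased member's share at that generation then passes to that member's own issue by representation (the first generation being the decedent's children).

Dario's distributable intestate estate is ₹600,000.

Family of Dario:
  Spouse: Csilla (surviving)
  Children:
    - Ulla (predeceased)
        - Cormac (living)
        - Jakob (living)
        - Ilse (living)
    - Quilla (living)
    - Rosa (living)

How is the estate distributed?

Csilla: ₹240,000; Cormac: ₹40,000; Jakob: ₹40,000; Ilse: ₹40,000; Quilla: ₹120,000; Rosa: ₹120,000

Csilla takes two-fifths of ₹600,000 = ₹240,000. The remaining ₹360,000 passes to the descendants.
The descendants' portion (₹360,000) is divided into 3 shares of ₹120,000: Quilla and Rosa each take ₹120,000; Ulla's ₹120,000 share passes to Ulla's issue.
Ulla's share (₹120,000) is divided into 3 shares of ₹40,000: Cormac, Jakob, and Ilse each take ₹40,000.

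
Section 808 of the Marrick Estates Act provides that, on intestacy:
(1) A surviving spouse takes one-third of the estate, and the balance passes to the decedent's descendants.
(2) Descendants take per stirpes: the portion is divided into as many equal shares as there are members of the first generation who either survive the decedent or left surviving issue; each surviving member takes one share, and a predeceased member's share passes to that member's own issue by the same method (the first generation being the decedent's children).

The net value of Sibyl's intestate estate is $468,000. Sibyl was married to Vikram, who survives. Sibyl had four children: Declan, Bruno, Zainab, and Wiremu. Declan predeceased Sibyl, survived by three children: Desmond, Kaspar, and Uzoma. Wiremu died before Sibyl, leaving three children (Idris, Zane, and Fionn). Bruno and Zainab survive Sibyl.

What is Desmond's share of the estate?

Desmond receives $26,000.

Vikram takes one-third of $468,000 = $156,000. The remaining $312,000 passes to the descendants.
The descendants' portion ($312,000) is divided into 4 shares of $78,000: Bruno and Zainab each take $78,000; Declan's $78,000 share passes to Declan's issue; Wiremu's $78,000 share passes to Wiremu's issue.
Declan's share ($78,000) is divided into 3 shares of $26,000: Desmond, Kaspar, and Uzoma each take $26,000.
Wiremu's share ($78,000) is divided into 3 shares of $26,000: Idris, Zane, and Fionn each take $26,000.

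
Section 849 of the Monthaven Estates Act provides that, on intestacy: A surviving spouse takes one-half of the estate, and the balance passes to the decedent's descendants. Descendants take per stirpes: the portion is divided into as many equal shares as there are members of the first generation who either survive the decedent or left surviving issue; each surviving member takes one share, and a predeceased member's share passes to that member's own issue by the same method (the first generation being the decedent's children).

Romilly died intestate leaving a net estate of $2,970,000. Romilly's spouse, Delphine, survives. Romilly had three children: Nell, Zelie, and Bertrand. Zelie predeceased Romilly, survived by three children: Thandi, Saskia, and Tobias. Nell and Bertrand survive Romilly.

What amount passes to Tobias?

Tobias receives $165,000.

Delphine takes one-half of $2,970,000 = $1,485,000. The remaining $1,485,000 passes to the descendants.
The descendants' portion ($1,485,000) is divided into 3 shares of $495,000: Nell and Bertrand each take $495,000; Zelie's $495,000 share passes to Zelie's issue.
Zelie's share ($495,000) is divided into 3 shares of $165,000: Thandi, Saskia, and Tobias each take $165,000.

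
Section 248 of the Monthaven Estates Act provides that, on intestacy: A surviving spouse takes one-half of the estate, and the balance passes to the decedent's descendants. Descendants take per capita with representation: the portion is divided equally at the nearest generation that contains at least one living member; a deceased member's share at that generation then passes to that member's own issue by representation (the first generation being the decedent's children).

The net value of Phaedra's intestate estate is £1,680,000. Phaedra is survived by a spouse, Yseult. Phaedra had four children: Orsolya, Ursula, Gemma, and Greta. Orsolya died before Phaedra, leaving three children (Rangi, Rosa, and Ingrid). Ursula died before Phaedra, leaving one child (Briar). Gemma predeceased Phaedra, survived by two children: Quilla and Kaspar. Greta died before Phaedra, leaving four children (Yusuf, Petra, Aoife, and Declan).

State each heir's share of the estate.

Yseult takes one-half of £1,680,000 = £840,000. The remaining £840,000 passes to the descendants.
No child survives, so the initial division is made at the grandchildren's generation.
The descendants' portion (£840,000) is divided into 10 shares of £84,000: Rangi, Rosa, Ingrid, Briar, Quilla, Kaspar, Yusuf, Petra, Aoife, and Declan each take £84,000.

Yseult: £840,000; Rangi: £84,000; Rosa: £84,000; Ingrid: £84,000; Briar: £84,000; Quilla: £84,000; Kaspar: £84,000; Yusuf: £84,000; Petra: £84,000; Aoife: £84,000; Declan: £84,000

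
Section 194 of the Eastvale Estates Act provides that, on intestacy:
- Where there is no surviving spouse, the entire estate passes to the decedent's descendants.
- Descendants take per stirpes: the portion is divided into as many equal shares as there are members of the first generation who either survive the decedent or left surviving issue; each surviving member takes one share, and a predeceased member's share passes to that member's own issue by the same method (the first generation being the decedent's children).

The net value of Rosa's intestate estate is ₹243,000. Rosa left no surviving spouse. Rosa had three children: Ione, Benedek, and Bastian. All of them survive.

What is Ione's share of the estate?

The entire ₹243,000 passes to the descendants.
That amount (₹243,000) is divided into 3 shares of ₹81,000: Ione, Benedek, and Bastian each take ₹81,000.

Ione receives ₹81,000.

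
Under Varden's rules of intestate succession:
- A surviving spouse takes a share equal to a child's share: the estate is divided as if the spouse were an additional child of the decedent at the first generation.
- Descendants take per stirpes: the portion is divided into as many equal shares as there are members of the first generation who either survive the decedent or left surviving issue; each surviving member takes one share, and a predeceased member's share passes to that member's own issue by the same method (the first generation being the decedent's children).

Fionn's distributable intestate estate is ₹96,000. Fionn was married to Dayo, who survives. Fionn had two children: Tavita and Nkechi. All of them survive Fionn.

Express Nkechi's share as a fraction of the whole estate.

Nkechi receives 1/3 of the estate.

The spouse counts as an additional share at the children's level, so there are 3 primary shares of ₹32,000. Dayo takes one such share (₹32,000).
The children's combined portion (₹64,000) is divided into 2 shares of ₹32,000: Tavita and Nkechi each take ₹32,000.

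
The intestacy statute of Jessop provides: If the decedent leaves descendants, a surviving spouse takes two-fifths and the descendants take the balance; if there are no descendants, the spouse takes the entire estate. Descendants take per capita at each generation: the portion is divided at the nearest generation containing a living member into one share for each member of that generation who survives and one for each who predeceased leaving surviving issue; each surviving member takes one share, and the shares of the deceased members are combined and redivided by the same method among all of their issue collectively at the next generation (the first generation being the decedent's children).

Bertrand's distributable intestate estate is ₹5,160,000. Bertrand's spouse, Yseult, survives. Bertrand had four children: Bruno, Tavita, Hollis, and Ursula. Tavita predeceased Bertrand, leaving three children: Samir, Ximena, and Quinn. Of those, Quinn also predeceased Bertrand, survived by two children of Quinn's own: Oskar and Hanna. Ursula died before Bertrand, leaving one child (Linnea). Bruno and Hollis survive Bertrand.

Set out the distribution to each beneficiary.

Yseult takes two-fifths of ₹5,160,000 = ₹2,064,000. The remaining ₹3,096,000 passes to the descendants.
The descendants' portion (₹3,096,000) is divided at the children's generation into 4 shares of ₹774,000. Bruno and Hollis each take ₹774,000. The 2 shares of the deceased (Tavita and Ursula) are combined into a pool of ₹1,548,000.
That pool (₹1,548,000) is divided at the grandchildren's generation into 4 shares of ₹387,000. Samir, Ximena, and Linnea each take ₹387,000. The remaining share for the deceased Quinn (₹387,000) is carried to the next generation.
That pool (₹387,000) is divided at the great-grandchildren's generation equally among Oskar and Hanna: ₹193,500 each.

Yseult: ₹2,064,000; Bruno: ₹774,000; Samir: ₹387,000; Ximena: ₹387,000; Oskar: ₹193,500; Hanna: ₹193,500; Hollis: ₹774,000; Linnea: ₹387,000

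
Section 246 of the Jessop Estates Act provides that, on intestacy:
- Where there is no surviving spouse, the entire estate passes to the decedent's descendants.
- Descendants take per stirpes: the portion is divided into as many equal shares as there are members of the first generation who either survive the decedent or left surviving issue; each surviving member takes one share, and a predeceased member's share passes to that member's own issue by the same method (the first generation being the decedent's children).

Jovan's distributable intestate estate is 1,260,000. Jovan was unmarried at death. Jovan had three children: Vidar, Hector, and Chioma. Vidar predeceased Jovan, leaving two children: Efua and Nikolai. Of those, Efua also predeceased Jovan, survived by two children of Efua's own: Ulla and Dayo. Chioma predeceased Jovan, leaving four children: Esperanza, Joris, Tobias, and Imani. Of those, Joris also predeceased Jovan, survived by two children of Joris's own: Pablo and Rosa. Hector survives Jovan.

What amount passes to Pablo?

The entire 1,260,000 passes to the descendants.
That amount (1,260,000) is divided into 3 shares of 420,000: Hector takes 420,000; Vidar's 420,000 share passes to Vidar's issue; Chioma's 420,000 share passes to Chioma's issue.
Vidar's share (420,000) is divided into 2 shares of 210,000: Nikolai takes 210,000; Efua's 210,000 share passes to Efua's issue.
Efua's share (210,000) is divided into 2 shares of 105,000: Ulla and Dayo each take 105,000.
Chioma's share (420,000) is divided into 4 shares of 105,000: Esperanza, Tobias, and Imani each take 105,000; Joris's 105,000 share passes to Joris's issue.
Joris's share (105,000) is divided into 2 shares of 52,500: Pablo and Rosa each take 52,500.

Pablo receives 52,500.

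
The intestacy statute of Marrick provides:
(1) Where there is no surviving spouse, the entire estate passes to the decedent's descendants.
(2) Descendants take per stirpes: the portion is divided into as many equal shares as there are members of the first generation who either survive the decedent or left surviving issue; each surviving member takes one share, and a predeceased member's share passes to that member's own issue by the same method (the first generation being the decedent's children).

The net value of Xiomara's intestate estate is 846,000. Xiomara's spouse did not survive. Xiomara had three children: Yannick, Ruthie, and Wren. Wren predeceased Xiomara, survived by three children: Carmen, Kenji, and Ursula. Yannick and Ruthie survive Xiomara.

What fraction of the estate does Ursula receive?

Ursula receives 1/9 of the estate.

The entire 846,000 passes to the descendants.
That amount (846,000) is divided into 3 shares of 282,000: Yannick and Ruthie each take 282,000; Wren's 282,000 share passes to Wren's issue.
Wren's share (282,000) is divided into 3 shares of 94,000: Carmen, Kenji, and Ursula each take 94,000.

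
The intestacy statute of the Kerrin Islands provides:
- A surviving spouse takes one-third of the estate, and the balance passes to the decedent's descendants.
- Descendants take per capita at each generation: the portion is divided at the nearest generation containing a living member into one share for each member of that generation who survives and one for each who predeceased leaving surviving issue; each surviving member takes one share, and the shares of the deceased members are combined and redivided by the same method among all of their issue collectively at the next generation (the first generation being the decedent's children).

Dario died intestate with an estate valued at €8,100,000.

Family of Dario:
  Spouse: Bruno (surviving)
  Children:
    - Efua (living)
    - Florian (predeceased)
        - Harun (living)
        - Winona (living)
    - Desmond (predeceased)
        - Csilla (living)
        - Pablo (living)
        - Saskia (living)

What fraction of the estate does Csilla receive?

Csilla receives 4/45 of the estate.

Bruno takes one-third of €8,100,000 = €2,700,000. The remaining €5,400,000 passes to the descendants.
The descendants' portion (€5,400,000) is divided at the children's generation into 3 shares of €1,800,000. Efua takes €1,800,000. The 2 shares of the deceased (Florian and Desmond) are combined into a pool of €3,600,000.
That pool (€3,600,000) is divided at the grandchildren's generation equally among Harun, Winona, Csilla, Pablo, and Saskia: €720,000 each.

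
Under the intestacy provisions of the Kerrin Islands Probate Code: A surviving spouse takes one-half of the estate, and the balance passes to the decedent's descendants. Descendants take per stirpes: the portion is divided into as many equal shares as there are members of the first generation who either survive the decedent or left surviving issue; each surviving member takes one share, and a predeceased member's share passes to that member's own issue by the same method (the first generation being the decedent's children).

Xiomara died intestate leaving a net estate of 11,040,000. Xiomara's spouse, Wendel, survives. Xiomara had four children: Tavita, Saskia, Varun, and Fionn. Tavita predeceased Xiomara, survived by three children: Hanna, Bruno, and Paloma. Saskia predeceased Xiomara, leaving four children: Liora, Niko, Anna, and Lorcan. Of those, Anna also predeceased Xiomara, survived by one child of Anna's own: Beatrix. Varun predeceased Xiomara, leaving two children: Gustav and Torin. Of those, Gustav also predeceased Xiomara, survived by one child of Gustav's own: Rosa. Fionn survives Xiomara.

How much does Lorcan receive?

Wendel takes one-half of 11,040,000 = 5,520,000. The remaining 5,520,000 passes to the descendants.
The descendants' portion (5,520,000) is divided into 4 shares of 1,380,000: Fionn takes 1,380,000; Tavita's 1,380,000 share passes to Tavita's issue; Saskia's 1,380,000 share passes to Saskia's issue; Varun's 1,380,000 share passes to Varun's issue.
Tavita's share (1,380,000) is divided into 3 shares of 460,000: Hanna, Bruno, and Paloma each take 460,000.
Saskia's share (1,380,000) is divided into 4 shares of 345,000: Liora, Niko, and Lorcan each take 345,000; Anna's 345,000 share passes to Anna's issue.
Anna's share (345,000) passes entirely to Beatrix.
Varun's share (1,380,000) is divided into 2 shares of 690,000: Torin takes 690,000; Gustav's 690,000 share passes to Gustav's issue.
Gustav's share (690,000) passes entirely to Rosa.

Lorcan receives 345,000.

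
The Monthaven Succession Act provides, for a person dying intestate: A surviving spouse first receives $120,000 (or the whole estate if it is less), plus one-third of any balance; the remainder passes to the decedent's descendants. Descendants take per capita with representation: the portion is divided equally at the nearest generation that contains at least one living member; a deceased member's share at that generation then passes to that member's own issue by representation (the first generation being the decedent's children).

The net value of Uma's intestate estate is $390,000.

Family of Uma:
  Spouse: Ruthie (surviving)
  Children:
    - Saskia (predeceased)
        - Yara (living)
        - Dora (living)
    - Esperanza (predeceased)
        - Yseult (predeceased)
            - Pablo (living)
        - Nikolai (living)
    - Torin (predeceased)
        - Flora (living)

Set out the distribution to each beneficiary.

Ruthie: $210,000; Yara: $36,000; Dora: $36,000; Pablo: $36,000; Nikolai: $36,000; Flora: $36,000

Ruthie first takes $120,000, leaving a balance of $270,000. Ruthie then takes one-third of the balance ($90,000), for a total of $210,000. The remaining $180,000 passes to the descendants.
No child survives, so the initial division is made at the grandchildren's generation.
The descendants' portion ($180,000) is divided into 5 shares of $36,000: Yara, Dora, Nikolai, and Flora each take $36,000; Yseult's $36,000 share passes to Yseult's issue.
Yseult's share ($36,000) passes entirely to Pablo.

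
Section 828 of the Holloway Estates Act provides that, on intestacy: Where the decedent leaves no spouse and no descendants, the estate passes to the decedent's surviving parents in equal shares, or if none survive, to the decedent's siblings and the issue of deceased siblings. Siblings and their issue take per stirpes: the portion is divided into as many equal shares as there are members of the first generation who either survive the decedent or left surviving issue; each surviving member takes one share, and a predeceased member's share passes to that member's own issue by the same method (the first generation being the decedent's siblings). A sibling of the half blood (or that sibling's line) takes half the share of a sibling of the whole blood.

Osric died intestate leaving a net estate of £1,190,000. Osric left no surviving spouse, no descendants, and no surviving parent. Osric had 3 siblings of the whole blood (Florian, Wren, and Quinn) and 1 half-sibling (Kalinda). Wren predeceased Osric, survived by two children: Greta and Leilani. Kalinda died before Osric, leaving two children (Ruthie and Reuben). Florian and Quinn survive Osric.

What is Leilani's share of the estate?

The entire £1,190,000 passes to the siblings and their issue.
Counting each half-blood sibling's line as half a unit, there are 7/2 units in £1,190,000, so one unit is £340,000. Whole-blood lines (Florian, Wren, and Quinn) take £340,000 each; half-blood lines (Kalinda) take £170,000 each.
Wren's share (£340,000) is divided into 2 shares of £170,000: Greta and Leilani each take £170,000.
Kalinda's share (£170,000) is divided into 2 shares of £85,000: Ruthie and Reuben each take £85,000.

Leilani receives £170,000.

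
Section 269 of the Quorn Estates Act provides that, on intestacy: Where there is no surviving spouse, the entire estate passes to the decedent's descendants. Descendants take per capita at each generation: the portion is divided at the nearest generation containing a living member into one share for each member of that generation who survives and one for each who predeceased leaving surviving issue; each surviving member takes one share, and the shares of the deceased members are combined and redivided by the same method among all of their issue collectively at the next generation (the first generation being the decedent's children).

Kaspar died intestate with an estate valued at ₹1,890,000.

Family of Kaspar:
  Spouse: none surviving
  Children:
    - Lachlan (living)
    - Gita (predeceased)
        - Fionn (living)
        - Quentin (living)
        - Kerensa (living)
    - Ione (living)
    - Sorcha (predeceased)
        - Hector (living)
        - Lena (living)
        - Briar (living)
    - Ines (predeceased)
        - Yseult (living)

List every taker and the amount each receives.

Lachlan: ₹378,000; Fionn: ₹162,000; Quentin: ₹162,000; Kerensa: ₹162,000; Ione: ₹378,000; Hector: ₹162,000; Lena: ₹162,000; Briar: ₹162,000; Yseult: ₹162,000

The entire ₹1,890,000 passes to the descendants.
That amount (₹1,890,000) is divided at the children's generation into 5 shares of ₹378,000. Lachlan and Ione each take ₹378,000. The 3 shares of the deceased (Gita, Sorcha, and Ines) are combined into a pool of ₹1,134,000.
That pool (₹1,134,000) is divided at the grandchildren's generation equally among Fionn, Quentin, Kerensa, Hector, Lena, Briar, and Yseult: ₹162,000 each.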